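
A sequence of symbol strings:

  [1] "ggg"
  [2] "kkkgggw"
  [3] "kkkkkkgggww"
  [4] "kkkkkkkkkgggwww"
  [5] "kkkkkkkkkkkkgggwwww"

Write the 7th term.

Each term wraps the previous one in kkk on the left and w on the right.
From kkkkkkkkkkkkgggwwww, 2 further steps: kkkkkkkkkkkkgggwwww → kkkkkkkkkkkkkkkgggwwwww → (answer).

kkkkkkkkkkkkkkkkkkgggwwwwww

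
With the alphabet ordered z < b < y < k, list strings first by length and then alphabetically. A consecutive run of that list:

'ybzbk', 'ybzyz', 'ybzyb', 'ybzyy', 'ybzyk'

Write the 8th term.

ybzky

Continuing the enumeration 3 steps past ybzyk: ybzyk → ybzkz → ybzkb → (answer).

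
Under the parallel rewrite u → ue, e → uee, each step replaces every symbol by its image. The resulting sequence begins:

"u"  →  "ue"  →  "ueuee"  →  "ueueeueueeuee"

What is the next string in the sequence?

ueueeueueeueeueueeueueeueeueueeuee

φ(ueueeueueeuee) expands symbol-by-symbol to ue uee ue uee uee ue uee ue uee uee ue uee uee; joining the 13 pieces gives the next term.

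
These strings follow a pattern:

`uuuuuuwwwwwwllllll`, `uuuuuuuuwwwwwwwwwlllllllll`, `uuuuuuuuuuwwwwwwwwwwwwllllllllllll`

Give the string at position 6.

uuuuuuuuuuuuuuuuwwwwwwwwwwwwwwwwwwwwwlllllllllllllllllllll

Term n consists of 2n+2 u's, followed by 3n w's, followed by 3n l's, where the shown terms are n = 2, 3, 4.
Setting n = 7 gives 16, 21, 21 characters in each block.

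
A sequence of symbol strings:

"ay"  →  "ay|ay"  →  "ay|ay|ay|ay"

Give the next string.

Every step duplicates the string with '|' between the halves.
Doubling ay|ay|ay|ay with '|' between the halves:

ay|ay|ay|ay|ay|ay|ay|ay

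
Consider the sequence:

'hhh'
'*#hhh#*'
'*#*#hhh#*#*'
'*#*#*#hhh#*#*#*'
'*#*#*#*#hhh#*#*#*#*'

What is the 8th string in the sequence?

*#*#*#*#*#*#*#hhh#*#*#*#*#*#*#*

Each term wraps the previous one in *# on the left and #* on the right.
From *#*#*#*#hhh#*#*#*#*, 3 further steps: *#*#*#*#hhh#*#*#*#* → *#*#*#*#*#hhh#*#*#*#*#* → *#*#*#*#*#*#hhh#*#*#*#*#*#* → (answer).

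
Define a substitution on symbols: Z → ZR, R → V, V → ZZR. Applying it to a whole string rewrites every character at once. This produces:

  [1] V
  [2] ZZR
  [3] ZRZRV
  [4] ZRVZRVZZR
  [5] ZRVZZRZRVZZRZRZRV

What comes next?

φ(ZRVZZRZRVZZRZRZRV) expands symbol-by-symbol to ZR V ZZR ZR ZR V ZR V ZZR ZR ZR V ZR V ZR V ZZR; joining the 17 pieces gives the next term.

ZRVZZRZRZRVZRVZZRZRZRVZRVZRVZZR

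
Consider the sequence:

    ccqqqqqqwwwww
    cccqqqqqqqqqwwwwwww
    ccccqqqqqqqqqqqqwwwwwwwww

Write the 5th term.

Term n consists of n c's, followed by 3n q's, followed by 2n+1 w's, where the shown terms are n = 2, 3, 4.
Setting n = 6 gives 6, 18, 13 characters in each block.

ccccccqqqqqqqqqqqqqqqqqqwwwwwwwwwwwww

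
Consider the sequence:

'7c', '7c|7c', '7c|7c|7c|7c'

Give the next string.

Each string is two copies of the previous one joined by '|'.
Doubling 7c|7c|7c|7c with '|' between the halves:

7c|7c|7c|7c|7c|7c|7c|7c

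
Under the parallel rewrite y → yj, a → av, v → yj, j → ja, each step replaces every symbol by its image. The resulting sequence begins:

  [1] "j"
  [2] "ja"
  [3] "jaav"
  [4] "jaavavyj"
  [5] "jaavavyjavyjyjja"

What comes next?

Replace each of the 16 characters of jaavavyjavyjyjja in place — ja av av yj av yj yj ja av yj yj ja yj ja ja av — and concatenate.

jaavavyjavyjyjjaavyjyjjayjjajaav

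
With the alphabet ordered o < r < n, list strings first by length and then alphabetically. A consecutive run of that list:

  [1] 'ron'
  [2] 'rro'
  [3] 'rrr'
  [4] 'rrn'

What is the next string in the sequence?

rno

The successor of rrn increments the rightmost position that isn't already n and resets every position after it to o.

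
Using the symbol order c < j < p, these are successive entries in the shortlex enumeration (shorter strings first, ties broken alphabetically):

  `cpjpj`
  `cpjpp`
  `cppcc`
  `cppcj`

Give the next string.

Find the rightmost character of cppcj below p, bump it to the next letter, and reset everything to its right to c.

cppcp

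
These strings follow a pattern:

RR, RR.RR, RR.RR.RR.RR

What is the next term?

Every step duplicates the string with '.' between the halves.
Doubling RR.RR.RR.RR with '.' between the halves:

RR.RR.RR.RR.RR.RR.RR.RR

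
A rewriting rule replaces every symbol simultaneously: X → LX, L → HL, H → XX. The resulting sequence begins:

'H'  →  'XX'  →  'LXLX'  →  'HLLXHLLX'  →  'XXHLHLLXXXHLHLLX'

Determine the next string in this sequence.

Rewriting the 16 symbols of XXHLHLLXXXHLHLLX one by one yields LX LX XX HL XX HL HL LX LX LX XX HL XX HL HL LX; concatenated:

LXLXXXHLXXHLHLLXLXLXXXHLXXHLHLLX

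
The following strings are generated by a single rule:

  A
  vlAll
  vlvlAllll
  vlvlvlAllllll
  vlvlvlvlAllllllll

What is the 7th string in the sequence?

vlvlvlvlvlvlAllllllllllll

s(k+1) = vl·s(k)·ll, so each term gains vl as a prefix and ll as a suffix.
From vlvlvlvlAllllllll, 2 further steps: vlvlvlvlAllllllll → vlvlvlvlvlAllllllllll → (answer).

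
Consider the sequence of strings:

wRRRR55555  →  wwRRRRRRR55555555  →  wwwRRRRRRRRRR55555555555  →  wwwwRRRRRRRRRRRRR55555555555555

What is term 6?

Reading off run lengths: w runs 1, 2, 3, 4; R runs 4, 7, 10, 13; 5 runs 5, 8, 11, 14 — each is linear in n (n = 1, 2, …).
For term 6, n = 6, so the run lengths are 6, 19, 20.

wwwwwwRRRRRRRRRRRRRRRRRRR55555555555555555555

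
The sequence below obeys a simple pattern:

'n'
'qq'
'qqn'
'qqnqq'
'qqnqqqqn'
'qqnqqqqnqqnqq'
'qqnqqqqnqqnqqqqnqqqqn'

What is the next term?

qqnqqqqnqqnqqqqnqqqqnqqnqqqqnqqnqq

Each term (from the third on) is the previous term followed by the one before it: term 3 = qq·n = qqn.
So term 8 is qqnqqqqnqqnqqqqnqqqqn·qqnqqqqnqqnqq.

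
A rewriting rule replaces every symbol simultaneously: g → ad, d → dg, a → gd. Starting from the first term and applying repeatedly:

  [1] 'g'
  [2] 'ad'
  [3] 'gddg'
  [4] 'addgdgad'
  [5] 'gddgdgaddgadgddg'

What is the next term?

Applying the rule to each of the 16 symbols of gddgdgaddgadgddg gives the pieces ad dg dg ad dg ad gd dg dg ad gd dg ad dg dg ad, which concatenate to the answer.

addgdgaddgadgddgdgadgddgaddgdgad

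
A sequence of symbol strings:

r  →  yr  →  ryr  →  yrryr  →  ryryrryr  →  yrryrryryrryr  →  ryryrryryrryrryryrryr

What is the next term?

This is a Fibonacci-style word recurrence s(k) = s(k−2)·s(k−1): e.g. r·yr = ryr.
The next term joins yrryrryryrryr and ryryrryryrryrryryrryr.

yrryrryryrryrryryrryryrryrryryrryr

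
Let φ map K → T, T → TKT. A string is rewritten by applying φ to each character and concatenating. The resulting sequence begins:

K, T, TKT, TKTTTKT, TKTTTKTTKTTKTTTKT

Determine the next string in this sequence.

TKTTTKTTKTTKTTTKTTKTTTKTTKTTTKTTKTTKTTTKT

φ(TKTTTKTTKTTKTTTKT) expands symbol-by-symbol to TKT T TKT TKT TKT T TKT TKT T TKT TKT T TKT TKT TKT T TKT; joining the 17 pieces gives the next term.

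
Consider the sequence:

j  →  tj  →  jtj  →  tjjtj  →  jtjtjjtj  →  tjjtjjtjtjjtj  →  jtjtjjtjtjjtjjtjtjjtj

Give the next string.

tjjtjjtjtjjtjjtjtjjtjtjjtjjtjtjjtj

From term 3 onward, concatenate the second-to-last term with the last: j·tj = jtj, tj·jtj = tjjtj, …
Continuing: tjjtjjtjtjjtj · jtjtjjtjtjjtjjtjtjjtj gives term 8.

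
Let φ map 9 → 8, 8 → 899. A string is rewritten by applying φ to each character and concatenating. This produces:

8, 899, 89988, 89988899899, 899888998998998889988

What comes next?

Rewriting the 21 symbols of 899888998998998889988 one by one yields 899 8 8 899 899 899 8 8 899 8 8 899 8 8 899 899 899 8 8 899 899; concatenated:

8998889989989988899888998889989989988899899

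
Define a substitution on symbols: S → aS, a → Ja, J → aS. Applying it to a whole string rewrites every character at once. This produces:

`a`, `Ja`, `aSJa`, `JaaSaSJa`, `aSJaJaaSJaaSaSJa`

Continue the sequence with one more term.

JaaSaSJaaSJaJaaSaSJaJaaSJaaSaSJa

Applying the rule to each of the 16 symbols of aSJaJaaSJaaSaSJa gives the pieces Ja aS aS Ja aS Ja Ja aS aS Ja Ja aS Ja aS aS Ja, which concatenate to the answer.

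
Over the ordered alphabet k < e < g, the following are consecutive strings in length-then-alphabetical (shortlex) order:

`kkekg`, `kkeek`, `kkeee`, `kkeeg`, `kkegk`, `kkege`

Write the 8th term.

Continuing the enumeration 2 steps past kkege: kkege → kkegg → (answer).

kkgkk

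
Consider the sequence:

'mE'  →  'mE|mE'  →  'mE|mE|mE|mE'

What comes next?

Each string is two copies of the previous one joined by '|'.
Doubling mE|mE|mE|mE with '|' between the halves:

mE|mE|mE|mE|mE|mE|mE|mE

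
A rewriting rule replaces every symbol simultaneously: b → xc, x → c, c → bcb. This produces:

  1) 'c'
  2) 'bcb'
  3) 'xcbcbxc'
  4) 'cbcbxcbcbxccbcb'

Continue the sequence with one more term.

bcbxcbcbxccbcbxcbcbxccbcbbcbxcbcbxc

φ(cbcbxcbcbxccbcb) expands symbol-by-symbol to bcb xc bcb xc c bcb xc bcb xc c bcb bcb xc bcb xc; joining the 15 pieces gives the next term.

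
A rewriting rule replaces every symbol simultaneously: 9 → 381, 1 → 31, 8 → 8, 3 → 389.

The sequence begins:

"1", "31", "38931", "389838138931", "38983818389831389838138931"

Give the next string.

389838183898318389838183893138983818389831389838138931

Applying the rule to each of the 26 symbols of 38983818389831389838138931 gives the pieces 389 8 381 8 389 8 31 8 389 8 381 8 389 31 389 8 381 8 389 8 31 389 8 381 389 31, which concatenate to the answer.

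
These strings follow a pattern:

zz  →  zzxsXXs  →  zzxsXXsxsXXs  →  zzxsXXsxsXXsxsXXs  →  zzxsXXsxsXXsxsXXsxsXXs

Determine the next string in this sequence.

Each term is the previous one with xsXXs appended.
One more step from zzxsXXsxsXXsxsXXsxsXXs gives the answer.

zzxsXXsxsXXsxsXXsxsXXsxsXXs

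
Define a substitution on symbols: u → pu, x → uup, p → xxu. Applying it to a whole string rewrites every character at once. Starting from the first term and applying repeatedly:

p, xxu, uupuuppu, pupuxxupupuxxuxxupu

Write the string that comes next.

xxupuxxupuuupuuppuxxupuxxupuuupuuppuuupuuppuxxupu

φ(pupuxxupupuxxuxxupu) expands symbol-by-symbol to xxu pu xxu pu uup uup pu xxu pu xxu pu uup uup pu uup uup pu xxu pu; joining the 19 pieces gives the next term.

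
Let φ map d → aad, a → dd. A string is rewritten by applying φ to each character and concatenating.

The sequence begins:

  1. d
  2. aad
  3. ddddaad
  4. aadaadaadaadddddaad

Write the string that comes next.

Applying the rule to each of the 19 symbols of aadaadaadaadddddaad gives the pieces dd dd aad dd dd aad dd dd aad dd dd aad aad aad aad aad dd dd aad, which concatenate to the answer.

ddddaadddddaadddddaadddddaadaadaadaadaadddddaad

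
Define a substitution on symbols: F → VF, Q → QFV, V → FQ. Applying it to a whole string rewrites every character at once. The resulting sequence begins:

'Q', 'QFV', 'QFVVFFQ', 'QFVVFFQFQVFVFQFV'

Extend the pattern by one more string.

φ(QFVVFFQFQVFVFQFV) expands symbol-by-symbol to QFV VF FQ FQ VF VF QFV VF QFV FQ VF FQ VF QFV VF FQ; joining the 16 pieces gives the next term.

QFVVFFQFQVFVFQFVVFQFVFQVFFQVFQFVVFFQ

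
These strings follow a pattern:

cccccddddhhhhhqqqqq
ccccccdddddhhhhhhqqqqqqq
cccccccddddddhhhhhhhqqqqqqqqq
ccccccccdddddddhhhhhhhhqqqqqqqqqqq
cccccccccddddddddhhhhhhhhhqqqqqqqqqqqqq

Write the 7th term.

The n-th term is n+2 c's then n+1 d's then n+2 h's then 2n-1 q's, where the shown terms are n = 3, 4, 5, 6, 7.
Setting n = 9 gives 11, 10, 11, 17 characters in each block.

cccccccccccddddddddddhhhhhhhhhhhqqqqqqqqqqqqqqqqq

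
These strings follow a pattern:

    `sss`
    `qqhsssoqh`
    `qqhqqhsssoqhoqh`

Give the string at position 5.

qqhqqhqqhqqhsssoqhoqhoqhoqh

Every step adds qqh to the front and oqh to the end of the previous string.
From qqhqqhsssoqhoqh, 2 further steps: qqhqqhsssoqhoqh → qqhqqhqqhsssoqhoqhoqh → (answer).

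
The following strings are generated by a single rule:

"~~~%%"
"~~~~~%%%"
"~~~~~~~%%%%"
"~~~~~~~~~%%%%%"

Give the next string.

~~~~~~~~~~~%%%%%%

Term n consists of 2n-1 ~'s, followed by n %'s, where the shown terms are n = 2, 3, 4, 5.
Setting n = 6 gives 11, 6 characters in each block.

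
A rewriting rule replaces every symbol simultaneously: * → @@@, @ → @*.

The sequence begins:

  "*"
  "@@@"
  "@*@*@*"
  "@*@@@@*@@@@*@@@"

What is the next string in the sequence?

@*@@@@*@*@*@*@@@@*@*@*@*@@@@*@*@*

Applying the rule to each of the 15 symbols of @*@@@@*@@@@*@@@ gives the pieces @* @@@ @* @* @* @* @@@ @* @* @* @* @@@ @* @* @*, which concatenate to the answer.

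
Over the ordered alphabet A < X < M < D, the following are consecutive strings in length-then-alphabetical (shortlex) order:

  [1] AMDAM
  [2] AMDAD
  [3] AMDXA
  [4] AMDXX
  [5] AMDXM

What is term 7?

Stepping forward 2 times from AMDXM: AMDXM → AMDXD, then the target.

AMDMA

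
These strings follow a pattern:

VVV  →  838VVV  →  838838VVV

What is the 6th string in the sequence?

Every step adds 838 at the front: s(k+1) = 838·s(k).
From 838838VVV, 3 further steps: 838838VVV → 838838838VVV → 838838838838VVV → (answer).

838838838838838VVV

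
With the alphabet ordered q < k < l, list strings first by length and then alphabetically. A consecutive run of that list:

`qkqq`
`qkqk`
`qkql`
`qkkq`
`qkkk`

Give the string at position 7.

Advancing 2 positions from qkkk through qkkk → qkkl reaches term 7.

qklq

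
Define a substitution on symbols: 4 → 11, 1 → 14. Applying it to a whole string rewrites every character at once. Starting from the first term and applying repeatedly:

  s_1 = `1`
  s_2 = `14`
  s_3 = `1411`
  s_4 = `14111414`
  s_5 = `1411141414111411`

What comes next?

Rewriting the 16 symbols of 1411141414111411 one by one yields 14 11 14 14 14 11 14 11 14 11 14 14 14 11 14 14; concatenated:

14111414141114111411141414111414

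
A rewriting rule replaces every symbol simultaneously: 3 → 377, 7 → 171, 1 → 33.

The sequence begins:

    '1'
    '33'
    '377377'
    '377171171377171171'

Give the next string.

3771711713317133331713337717117133171333317133

Replace each of the 18 characters of 377171171377171171 in place — 377 171 171 33 171 33 33 171 33 377 171 171 33 171 33 33 171 33 — and concatenate.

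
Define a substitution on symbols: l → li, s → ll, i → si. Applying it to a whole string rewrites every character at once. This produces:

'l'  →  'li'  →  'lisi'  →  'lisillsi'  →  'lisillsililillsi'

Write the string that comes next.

lisillsililillsilisilisililillsi

φ(lisillsililillsi) expands symbol-by-symbol to li si ll si li li ll si li si li si li li ll si; joining the 16 pieces gives the next term.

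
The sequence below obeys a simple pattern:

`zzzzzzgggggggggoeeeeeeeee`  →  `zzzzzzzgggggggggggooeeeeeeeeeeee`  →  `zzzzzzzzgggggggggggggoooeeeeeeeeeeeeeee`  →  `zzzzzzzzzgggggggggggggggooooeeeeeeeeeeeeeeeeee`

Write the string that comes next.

zzzzzzzzzzgggggggggggggggggoooooeeeeeeeeeeeeeeeeeeeee

The n-th term is n+3 z's then 2n+3 g's then n-2 o's then 3n e's, where the shown terms are n = 3, 4, 5, 6.
For the next term, n = 7, so the run lengths are 10, 17, 5, 21.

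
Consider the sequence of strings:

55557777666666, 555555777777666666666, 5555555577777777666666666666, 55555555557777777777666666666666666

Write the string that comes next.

555555555555777777777777666666666666666666

Each string has the form 5^{2n} 7^{2n} 6^{3n}, where the shown terms are n = 2, 3, 4, 5.
Setting n = 6 gives 12, 12, 18 characters in each block.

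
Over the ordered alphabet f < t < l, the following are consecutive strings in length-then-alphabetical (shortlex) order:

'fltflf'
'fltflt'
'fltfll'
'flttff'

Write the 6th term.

flttfl

Stepping forward 2 times from flttff: flttff → flttft, then the target.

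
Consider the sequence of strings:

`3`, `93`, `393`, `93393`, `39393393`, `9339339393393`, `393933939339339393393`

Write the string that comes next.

Each term (from the third on) is the two preceding terms concatenated in order: term 3 = 3·93 = 393.
So term 8 is 9339339393393·393933939339339393393.

9339339393393393933939339339393393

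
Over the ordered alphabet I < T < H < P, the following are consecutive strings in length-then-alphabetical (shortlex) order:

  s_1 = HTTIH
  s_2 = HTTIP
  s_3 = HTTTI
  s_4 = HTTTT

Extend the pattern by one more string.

The successor of HTTTT increments the rightmost position that isn't already P and resets every position after it to I.

HTTTH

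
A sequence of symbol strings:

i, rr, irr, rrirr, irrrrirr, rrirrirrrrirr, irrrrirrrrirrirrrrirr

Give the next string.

Each term (from the third on) is the two preceding terms concatenated in order: term 3 = i·rr = irr.
Continuing: rrirrirrrrirr · irrrrirrrrirrirrrrirr gives term 8.

rrirrirrrrirrirrrrirrrrirrirrrrirr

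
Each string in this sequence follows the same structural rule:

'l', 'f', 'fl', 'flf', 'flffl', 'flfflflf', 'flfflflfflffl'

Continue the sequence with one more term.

flfflflfflfflflfflflf

Each term (from the third on) is the previous term followed by the one before it: term 3 = f·l = fl.
So term 8 is flfflflfflffl·flfflflf.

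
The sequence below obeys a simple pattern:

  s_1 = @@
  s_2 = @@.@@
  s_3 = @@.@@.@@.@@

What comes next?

Every step duplicates the string with '.' between the halves.
One more doubling of @@.@@.@@.@@ gives the answer.

@@.@@.@@.@@.@@.@@.@@.@@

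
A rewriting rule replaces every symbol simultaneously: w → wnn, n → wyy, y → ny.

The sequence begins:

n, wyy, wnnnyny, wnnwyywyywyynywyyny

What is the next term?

wnnwyywyywnnnynywnnnynywnnnynywyynywnnnynywyyny

Applying the rule to each of the 19 symbols of wnnwyywyywyynywyyny gives the pieces wnn wyy wyy wnn ny ny wnn ny ny wnn ny ny wyy ny wnn ny ny wyy ny, which concatenate to the answer.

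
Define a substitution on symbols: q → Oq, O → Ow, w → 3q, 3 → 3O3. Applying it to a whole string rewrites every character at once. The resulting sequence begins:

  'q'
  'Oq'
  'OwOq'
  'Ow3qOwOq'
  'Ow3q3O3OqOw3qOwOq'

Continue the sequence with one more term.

Ow3q3O3Oq3O3Ow3O3OwOqOw3q3O3OqOw3qOwOq

φ(Ow3q3O3OqOw3qOwOq) expands symbol-by-symbol to Ow 3q 3O3 Oq 3O3 Ow 3O3 Ow Oq Ow 3q 3O3 Oq Ow 3q Ow Oq; joining the 17 pieces gives the next term.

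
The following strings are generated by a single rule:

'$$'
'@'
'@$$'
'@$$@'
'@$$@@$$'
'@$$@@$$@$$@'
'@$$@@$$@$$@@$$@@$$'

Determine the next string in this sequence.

@$$@@$$@$$@@$$@@$$@$$@@$$@$$@

Each term (from the third on) is the previous term followed by the one before it: term 3 = @·$$ = @$$.
So term 8 is @$$@@$$@$$@@$$@@$$·@$$@@$$@$$@.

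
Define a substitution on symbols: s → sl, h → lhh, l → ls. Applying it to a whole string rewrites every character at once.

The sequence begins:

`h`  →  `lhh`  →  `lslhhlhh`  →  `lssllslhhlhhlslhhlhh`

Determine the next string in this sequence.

Replace each of the 20 characters of lssllslhhlhhlslhhlhh in place — ls sl sl ls ls sl ls lhh lhh ls lhh lhh ls sl ls lhh lhh ls lhh lhh — and concatenate.

lsslsllslssllslhhlhhlslhhlhhlssllslhhlhhlslhhlhh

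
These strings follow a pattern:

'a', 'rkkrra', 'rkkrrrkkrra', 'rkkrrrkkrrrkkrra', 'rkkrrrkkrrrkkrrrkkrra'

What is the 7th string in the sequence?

The strings grow by a fixed prefix rkkrr each time.
From rkkrrrkkrrrkkrrrkkrra, 2 further steps: rkkrrrkkrrrkkrrrkkrra → rkkrrrkkrrrkkrrrkkrrrkkrra → (answer).

rkkrrrkkrrrkkrrrkkrrrkkrrrkkrra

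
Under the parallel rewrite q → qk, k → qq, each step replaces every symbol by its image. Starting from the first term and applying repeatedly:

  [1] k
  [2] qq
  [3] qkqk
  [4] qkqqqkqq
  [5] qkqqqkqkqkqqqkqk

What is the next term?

φ(qkqqqkqkqkqqqkqk) expands symbol-by-symbol to qk qq qk qk qk qq qk qq qk qq qk qk qk qq qk qq; joining the 16 pieces gives the next term.

qkqqqkqkqkqqqkqqqkqqqkqkqkqqqkqq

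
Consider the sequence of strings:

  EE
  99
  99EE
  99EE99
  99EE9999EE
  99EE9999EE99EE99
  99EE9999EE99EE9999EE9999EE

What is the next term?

99EE9999EE99EE9999EE9999EE99EE9999EE99EE99

This is a Fibonacci-style word recurrence s(k) = s(k−1)·s(k−2): e.g. 99·EE = 99EE.
So term 8 is 99EE9999EE99EE9999EE9999EE·99EE9999EE99EE99.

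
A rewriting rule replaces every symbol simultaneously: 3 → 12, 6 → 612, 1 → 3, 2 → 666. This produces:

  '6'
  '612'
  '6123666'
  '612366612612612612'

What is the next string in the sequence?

6123666126126126123666612366661236666123666

φ(612366612612612612) expands symbol-by-symbol to 612 3 666 12 612 612 612 3 666 612 3 666 612 3 666 612 3 666; joining the 18 pieces gives the next term.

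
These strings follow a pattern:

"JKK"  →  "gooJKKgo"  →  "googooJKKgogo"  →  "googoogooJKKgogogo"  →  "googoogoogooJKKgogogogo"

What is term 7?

googoogoogoogoogooJKKgogogogogogo

Each term wraps the previous one in goo on the left and go on the right.
From googoogoogooJKKgogogogo, 2 further steps: googoogoogooJKKgogogogo → googoogoogoogooJKKgogogogogo → (answer).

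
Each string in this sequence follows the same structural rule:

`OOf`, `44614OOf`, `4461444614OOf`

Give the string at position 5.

44614446144461444614OOf

Each term is the previous one with 44614 prepended.
From 4461444614OOf, 2 further steps: 4461444614OOf → 446144461444614OOf → (answer).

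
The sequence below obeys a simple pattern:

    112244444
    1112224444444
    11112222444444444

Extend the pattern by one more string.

Each string has the form 1^{n} 2^{n} 4^{2n+1}, where the shown terms are n = 2, 3, 4.
For the next term, n = 5, so the run lengths are 5, 5, 11.

111112222244444444444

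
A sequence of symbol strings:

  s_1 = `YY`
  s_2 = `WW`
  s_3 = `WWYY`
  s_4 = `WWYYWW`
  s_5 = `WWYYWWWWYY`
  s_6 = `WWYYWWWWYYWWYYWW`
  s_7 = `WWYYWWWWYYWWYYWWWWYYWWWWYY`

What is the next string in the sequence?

This is a Fibonacci-style word recurrence s(k) = s(k−1)·s(k−2): e.g. WW·YY = WWYY.
The next term joins WWYYWWWWYYWWYYWWWWYYWWWWYY and WWYYWWWWYYWWYYWW.

WWYYWWWWYYWWYYWWWWYYWWWWYYWWYYWWWWYYWWYYWW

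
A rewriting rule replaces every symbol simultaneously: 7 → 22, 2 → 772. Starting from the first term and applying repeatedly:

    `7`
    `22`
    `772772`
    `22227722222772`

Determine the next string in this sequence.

φ(22227722222772) expands symbol-by-symbol to 772 772 772 772 22 22 772 772 772 772 772 22 22 772; joining the 14 pieces gives the next term.

77277277277222227727727727727722222772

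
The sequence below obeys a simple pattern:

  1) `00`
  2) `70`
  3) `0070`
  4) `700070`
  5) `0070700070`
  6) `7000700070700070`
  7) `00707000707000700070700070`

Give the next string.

700070007070007000707000707000700070700070

From term 3 onward, concatenate the second-to-last term with the last: 00·70 = 0070, 70·0070 = 700070, …
Continuing: 7000700070700070 · 00707000707000700070700070 gives term 8.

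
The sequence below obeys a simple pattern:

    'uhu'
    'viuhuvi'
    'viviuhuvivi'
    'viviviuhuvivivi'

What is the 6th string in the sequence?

viviviviviuhuvivivivivi

Each term wraps the previous one in vi on the left and vi on the right.
From viviviuhuvivivi, 2 further steps: viviviuhuvivivi → viviviviuhuvivivivi → (answer).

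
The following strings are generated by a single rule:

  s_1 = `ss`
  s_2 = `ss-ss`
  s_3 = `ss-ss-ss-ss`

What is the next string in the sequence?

ss-ss-ss-ss-ss-ss-ss-ss

Every step duplicates the string with '-' between the halves.
So the next term is two copies of ss-ss-ss-ss with '-' between the halves.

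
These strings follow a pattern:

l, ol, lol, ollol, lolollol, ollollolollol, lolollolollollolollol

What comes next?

ollollolollollolollolollollolollol

From term 3 onward, concatenate the second-to-last term with the last: l·ol = lol, ol·lol = ollol, …
Continuing: ollollolollol · lolollolollollolollol gives term 8.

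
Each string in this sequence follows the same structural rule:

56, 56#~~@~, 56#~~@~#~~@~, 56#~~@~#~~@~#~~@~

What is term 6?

56#~~@~#~~@~#~~@~#~~@~#~~@~

Every step adds #~~@~ to the end: s(k+1) = s(k)·#~~@~.
From 56#~~@~#~~@~#~~@~, 2 further steps: 56#~~@~#~~@~#~~@~ → 56#~~@~#~~@~#~~@~#~~@~ → (answer).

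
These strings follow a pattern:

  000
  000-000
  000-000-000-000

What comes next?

s(k+1) = s(k)·-·s(k) — each term doubles the last with '-' between the halves.
One more doubling of 000-000-000-000 gives the answer.

000-000-000-000-000-000-000-000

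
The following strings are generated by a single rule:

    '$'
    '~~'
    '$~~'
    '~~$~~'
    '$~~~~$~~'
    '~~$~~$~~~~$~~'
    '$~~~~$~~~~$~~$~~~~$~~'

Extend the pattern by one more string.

~~$~~$~~~~$~~$~~~~$~~~~$~~$~~~~$~~

This is a Fibonacci-style word recurrence s(k) = s(k−2)·s(k−1): e.g. $·~~ = $~~.
The next term joins ~~$~~$~~~~$~~ and $~~~~$~~~~$~~$~~~~$~~.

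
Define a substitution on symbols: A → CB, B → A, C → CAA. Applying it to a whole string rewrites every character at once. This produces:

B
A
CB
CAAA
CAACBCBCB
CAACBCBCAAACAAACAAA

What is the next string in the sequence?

Rewriting the 19 symbols of CAACBCBCAAACAAACAAA one by one yields CAA CB CB CAA A CAA A CAA CB CB CB CAA CB CB CB CAA CB CB CB; concatenated:

CAACBCBCAAACAAACAACBCBCBCAACBCBCBCAACBCBCB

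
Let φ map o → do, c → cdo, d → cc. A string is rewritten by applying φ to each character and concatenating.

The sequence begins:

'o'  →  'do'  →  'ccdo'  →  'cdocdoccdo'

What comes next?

cdoccdocdoccdocdocdoccdo

Rewriting each symbol of cdocdoccdo: c→cdo, d→cc, o→do, c→cdo, d→cc, o→do, c→cdo, c→cdo, d→cc, o→do, which concatenates to cdo cc do cdo cc do cdo cdo cc do.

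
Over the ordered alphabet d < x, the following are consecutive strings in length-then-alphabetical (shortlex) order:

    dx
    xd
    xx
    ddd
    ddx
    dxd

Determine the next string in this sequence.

Treat dxd as a base-2 numeral over the given alphabet and add one, carrying through any trailing x's.

dxx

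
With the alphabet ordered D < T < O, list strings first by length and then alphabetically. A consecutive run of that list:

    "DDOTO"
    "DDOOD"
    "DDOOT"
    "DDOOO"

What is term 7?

DTDDO

Continuing the enumeration 3 steps past DDOOO: DDOOO → DTDDD → DTDDT → (answer).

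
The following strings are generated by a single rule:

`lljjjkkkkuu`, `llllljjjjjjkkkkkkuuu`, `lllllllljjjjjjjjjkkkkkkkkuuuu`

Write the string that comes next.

llllllllllljjjjjjjjjjjjkkkkkkkkkkuuuuu

Reading off run lengths: l runs 2, 5, 8; j runs 3, 6, 9; k runs 4, 6, 8; u runs 2, 3, 4 — each is linear in n (n = 1, 2, …).
At n = 4 the blocks have lengths 11, 12, 10, 5.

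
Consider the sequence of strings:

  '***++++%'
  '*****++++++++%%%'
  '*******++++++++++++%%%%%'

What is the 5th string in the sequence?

***********++++++++++++++++++++%%%%%%%%%

The n-th term is 2n+1 *'s then 4n +'s then 2n-1 %'s (n = 1, 2, …).
At n = 5 the blocks have lengths 11, 20, 9.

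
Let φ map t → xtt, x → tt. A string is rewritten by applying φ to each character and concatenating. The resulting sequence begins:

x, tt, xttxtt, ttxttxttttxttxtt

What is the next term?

xttxttttxttxttttxttxttxttxttttxttxttttxttxtt

Replace each of the 16 characters of ttxttxttttxttxtt in place — xtt xtt tt xtt xtt tt xtt xtt xtt xtt tt xtt xtt tt xtt xtt — and concatenate.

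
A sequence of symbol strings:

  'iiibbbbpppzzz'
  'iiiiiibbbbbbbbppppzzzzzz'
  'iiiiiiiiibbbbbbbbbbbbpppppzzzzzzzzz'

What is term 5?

Term n consists of 3n i's, followed by 4n b's, followed by n+2 p's, followed by 3n z's (n = 1, 2, …).
Setting n = 5 gives 15, 20, 7, 15 characters in each block.

iiiiiiiiiiiiiiibbbbbbbbbbbbbbbbbbbbpppppppzzzzzzzzzzzzzzz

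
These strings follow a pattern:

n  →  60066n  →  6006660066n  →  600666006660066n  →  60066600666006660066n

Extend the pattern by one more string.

Every step adds 60066 at the front: s(k+1) = 60066·s(k).
One more step from 60066600666006660066n gives the answer.

6006660066600666006660066n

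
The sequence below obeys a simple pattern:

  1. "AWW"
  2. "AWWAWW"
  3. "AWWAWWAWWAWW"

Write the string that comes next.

AWWAWWAWWAWWAWWAWWAWWAWW

Each string is two copies of the previous one concatenated.
One more doubling of AWWAWWAWWAWW gives the answer.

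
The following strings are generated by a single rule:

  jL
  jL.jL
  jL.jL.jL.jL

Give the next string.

Each string is two copies of the previous one joined by '.'.
One more doubling of jL.jL.jL.jL gives the answer.

jL.jL.jL.jL.jL.jL.jL.jL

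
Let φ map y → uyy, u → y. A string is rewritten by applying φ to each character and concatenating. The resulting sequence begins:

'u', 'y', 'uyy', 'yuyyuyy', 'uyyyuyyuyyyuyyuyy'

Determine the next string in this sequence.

Applying the rule to each of the 17 symbols of uyyyuyyuyyyuyyuyy gives the pieces y uyy uyy uyy y uyy uyy y uyy uyy uyy y uyy uyy y uyy uyy, which concatenate to the answer.

yuyyuyyuyyyuyyuyyyuyyuyyuyyyuyyuyyyuyyuyy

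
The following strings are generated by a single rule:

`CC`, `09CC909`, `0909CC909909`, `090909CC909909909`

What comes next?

09090909CC909909909909

s(k+1) = 09·s(k)·909, so each term gains 09 as a prefix and 909 as a suffix.
So the next term is 09·090909CC909909909·909.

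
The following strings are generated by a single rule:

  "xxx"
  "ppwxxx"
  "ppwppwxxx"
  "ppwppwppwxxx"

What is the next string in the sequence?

ppwppwppwppwxxx

Every step adds ppw at the front: s(k+1) = ppw·s(k).
One more step from ppwppwppwxxx gives the answer.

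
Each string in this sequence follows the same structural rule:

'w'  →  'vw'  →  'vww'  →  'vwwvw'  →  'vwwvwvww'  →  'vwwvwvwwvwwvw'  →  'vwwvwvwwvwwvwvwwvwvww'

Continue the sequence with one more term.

Each term (from the third on) is the previous term followed by the one before it: term 3 = vw·w = vww.
The next term joins vwwvwvwwvwwvwvwwvwvww and vwwvwvwwvwwvw.

vwwvwvwwvwwvwvwwvwvwwvwwvwvwwvwwvw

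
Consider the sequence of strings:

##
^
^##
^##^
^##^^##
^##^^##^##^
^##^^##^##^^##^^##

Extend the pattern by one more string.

This is a Fibonacci-style word recurrence s(k) = s(k−1)·s(k−2): e.g. ^·## = ^##.
The next term joins ^##^^##^##^^##^^## and ^##^^##^##^.

^##^^##^##^^##^^##^##^^##^##^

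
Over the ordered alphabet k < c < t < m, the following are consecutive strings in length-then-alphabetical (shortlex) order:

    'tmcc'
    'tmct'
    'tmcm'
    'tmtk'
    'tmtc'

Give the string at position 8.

Stepping forward 3 times from tmtc: tmtc → tmtt → tmtm, then the target.

tmmk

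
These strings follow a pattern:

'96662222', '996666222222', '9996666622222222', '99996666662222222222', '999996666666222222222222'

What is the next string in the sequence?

Each string has the form 9^{n} 6^{n+2} 2^{2n+2} (n = 1, 2, …).
Setting n = 6 gives 6, 8, 14 characters in each block.

9999996666666622222222222222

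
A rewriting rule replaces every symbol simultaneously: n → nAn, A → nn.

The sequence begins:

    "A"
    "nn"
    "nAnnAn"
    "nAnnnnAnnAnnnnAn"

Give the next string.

Replace each of the 16 characters of nAnnnnAnnAnnnnAn in place — nAn nn nAn nAn nAn nAn nn nAn nAn nn nAn nAn nAn nAn nn nAn — and concatenate.

nAnnnnAnnAnnAnnAnnnnAnnAnnnnAnnAnnAnnAnnnnAn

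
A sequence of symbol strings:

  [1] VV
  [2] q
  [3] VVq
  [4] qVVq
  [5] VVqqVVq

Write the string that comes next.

qVVqVVqqVVq

Each term (from the third on) is the two preceding terms concatenated in order: term 3 = VV·q = VVq.
The next term joins qVVq and VVqqVVq.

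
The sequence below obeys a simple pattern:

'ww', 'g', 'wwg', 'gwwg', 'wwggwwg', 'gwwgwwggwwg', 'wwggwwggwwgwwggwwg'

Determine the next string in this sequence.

gwwgwwggwwgwwggwwggwwgwwggwwg

This is a Fibonacci-style word recurrence s(k) = s(k−2)·s(k−1): e.g. ww·g = wwg.
Continuing: gwwgwwggwwg · wwggwwggwwgwwggwwg gives term 8.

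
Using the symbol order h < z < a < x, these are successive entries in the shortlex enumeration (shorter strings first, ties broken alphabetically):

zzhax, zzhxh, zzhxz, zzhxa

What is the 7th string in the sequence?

Advancing 3 positions from zzhxa through zzhxa → zzhxx → zzzhh reaches term 7.

zzzhz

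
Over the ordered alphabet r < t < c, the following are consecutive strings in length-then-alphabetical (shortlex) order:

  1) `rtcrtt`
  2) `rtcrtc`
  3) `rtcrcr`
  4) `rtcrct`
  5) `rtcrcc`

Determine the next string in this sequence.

rtctrr

Find the rightmost character of rtcrcc below c, bump it to the next letter, and reset everything to its right to r.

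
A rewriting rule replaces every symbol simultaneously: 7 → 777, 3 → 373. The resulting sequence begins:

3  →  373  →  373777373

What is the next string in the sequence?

Expanding 373777373: 3→373, 7→777, 3→373, 7→777, 7→777, 7→777, 3→373, 7→777, 3→373. Concatenated: 373 777 373 777 777 777 373 777 373.

373777373777777777373777373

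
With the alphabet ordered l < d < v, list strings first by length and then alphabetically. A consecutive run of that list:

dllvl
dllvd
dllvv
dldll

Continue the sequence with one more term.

dldld

Treat dldll as a base-3 numeral over the given alphabet and add one, carrying through any trailing v's.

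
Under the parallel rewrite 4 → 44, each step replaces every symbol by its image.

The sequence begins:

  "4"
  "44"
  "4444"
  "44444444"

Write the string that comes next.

Rewriting each symbol of 44444444: 4→44, 4→44, 4→44, 4→44, 4→44, 4→44, 4→44, 4→44, which concatenates to 44 44 44 44 44 44 44 44.

4444444444444444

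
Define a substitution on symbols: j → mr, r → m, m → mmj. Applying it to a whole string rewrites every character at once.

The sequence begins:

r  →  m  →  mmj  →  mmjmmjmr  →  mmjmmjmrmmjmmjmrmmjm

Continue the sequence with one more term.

mmjmmjmrmmjmmjmrmmjmmmjmmjmrmmjmmjmrmmjmmmjmmjmrmmj

Replace each of the 20 characters of mmjmmjmrmmjmmjmrmmjm in place — mmj mmj mr mmj mmj mr mmj m mmj mmj mr mmj mmj mr mmj m mmj mmj mr mmj — and concatenate.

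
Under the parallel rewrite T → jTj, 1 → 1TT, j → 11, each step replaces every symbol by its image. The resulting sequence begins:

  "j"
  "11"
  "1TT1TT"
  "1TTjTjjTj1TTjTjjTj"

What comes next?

1TTjTjjTj11jTj1111jTj111TTjTjjTj11jTj1111jTj11

Applying the rule to each of the 18 symbols of 1TTjTjjTj1TTjTjjTj gives the pieces 1TT jTj jTj 11 jTj 11 11 jTj 11 1TT jTj jTj 11 jTj 11 11 jTj 11, which concatenate to the answer.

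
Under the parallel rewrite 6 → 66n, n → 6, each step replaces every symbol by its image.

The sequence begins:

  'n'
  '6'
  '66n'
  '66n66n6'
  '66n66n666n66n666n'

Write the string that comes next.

Rewriting the 17 symbols of 66n66n666n66n666n one by one yields 66n 66n 6 66n 66n 6 66n 66n 66n 6 66n 66n 6 66n 66n 66n 6; concatenated:

66n66n666n66n666n66n66n666n66n666n66n66n6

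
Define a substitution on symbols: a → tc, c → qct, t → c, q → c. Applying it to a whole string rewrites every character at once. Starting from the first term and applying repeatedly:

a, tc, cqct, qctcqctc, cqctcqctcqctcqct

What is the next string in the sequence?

qctcqctcqctcqctcqctcqctcqctcqctc

φ(cqctcqctcqctcqct) expands symbol-by-symbol to qct c qct c qct c qct c qct c qct c qct c qct c; joining the 16 pieces gives the next term.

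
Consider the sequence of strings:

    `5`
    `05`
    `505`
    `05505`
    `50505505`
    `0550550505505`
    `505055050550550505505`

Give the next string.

0550550505505505055050550550505505

From term 3 onward, concatenate the second-to-last term with the last: 5·05 = 505, 05·505 = 05505, …
The next term joins 0550550505505 and 505055050550550505505.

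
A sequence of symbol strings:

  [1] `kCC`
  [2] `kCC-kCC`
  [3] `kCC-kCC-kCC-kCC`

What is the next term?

Every step duplicates the string with '-' between the halves.
Doubling kCC-kCC-kCC-kCC with '-' between the halves:

kCC-kCC-kCC-kCC-kCC-kCC-kCC-kCC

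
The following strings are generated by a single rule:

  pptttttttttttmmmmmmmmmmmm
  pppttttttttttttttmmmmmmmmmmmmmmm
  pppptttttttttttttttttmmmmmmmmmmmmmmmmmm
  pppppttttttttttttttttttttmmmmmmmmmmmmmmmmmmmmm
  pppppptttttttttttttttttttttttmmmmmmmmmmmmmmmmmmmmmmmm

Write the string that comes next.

pppppppttttttttttttttttttttttttttmmmmmmmmmmmmmmmmmmmmmmmmmmm

Each string has the form p^{n-1} t^{3n+2} m^{3n+3}, where the shown terms are n = 3, 4, 5, 6, 7.
For the next term, n = 8, so the run lengths are 7, 26, 27.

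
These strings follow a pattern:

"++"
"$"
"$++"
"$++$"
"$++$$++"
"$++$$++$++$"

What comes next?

Each term (from the third on) is the previous term followed by the one before it: term 3 = $·++ = $++.
The next term joins $++$$++$++$ and $++$$++.

$++$$++$++$$++$$++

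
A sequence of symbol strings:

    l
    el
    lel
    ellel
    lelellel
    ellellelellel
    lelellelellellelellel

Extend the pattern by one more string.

ellellelellellelellelellellelellel

This is a Fibonacci-style word recurrence s(k) = s(k−2)·s(k−1): e.g. l·el = lel.
Continuing: ellellelellel · lelellelellellelellel gives term 8.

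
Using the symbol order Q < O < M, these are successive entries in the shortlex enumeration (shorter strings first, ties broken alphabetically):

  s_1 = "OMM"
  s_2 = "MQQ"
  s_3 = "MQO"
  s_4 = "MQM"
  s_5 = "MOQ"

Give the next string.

The successor of MOQ increments the rightmost position that isn't already M and resets every position after it to Q.

MOO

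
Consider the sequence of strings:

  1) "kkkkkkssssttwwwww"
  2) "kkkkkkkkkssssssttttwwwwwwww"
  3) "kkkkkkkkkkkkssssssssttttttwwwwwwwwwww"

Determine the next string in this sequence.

The n-th term is 3n k's then 2n s's then 2n-2 t's then 3n-1 w's, where the shown terms are n = 2, 3, 4.
For the next term, n = 5, so the run lengths are 15, 10, 8, 14.

kkkkkkkkkkkkkkkssssssssssttttttttwwwwwwwwwwwwww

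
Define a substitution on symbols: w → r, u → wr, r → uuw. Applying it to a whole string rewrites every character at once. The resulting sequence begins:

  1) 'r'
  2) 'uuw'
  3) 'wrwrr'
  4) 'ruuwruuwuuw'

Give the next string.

uuwwrwrruuwwrwrrwrwrr

Expanding ruuwruuwuuw: r→uuw, u→wr, u→wr, w→r, r→uuw, u→wr, u→wr, w→r, u→wr, u→wr, w→r. Concatenated: uuw wr wr r uuw wr wr r wr wr r.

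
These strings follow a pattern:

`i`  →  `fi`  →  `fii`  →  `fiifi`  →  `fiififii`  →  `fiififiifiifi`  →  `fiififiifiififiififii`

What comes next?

This is a Fibonacci-style word recurrence s(k) = s(k−1)·s(k−2): e.g. fi·i = fii.
The next term joins fiififiifiififiififii and fiififiifiifi.

fiififiifiififiififiifiififiifiifi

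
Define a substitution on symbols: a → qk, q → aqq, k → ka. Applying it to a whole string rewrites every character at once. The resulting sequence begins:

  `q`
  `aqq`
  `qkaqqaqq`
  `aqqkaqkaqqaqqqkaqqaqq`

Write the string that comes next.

Applying the rule to each of the 21 symbols of aqqkaqkaqqaqqqkaqqaqq gives the pieces qk aqq aqq ka qk aqq ka qk aqq aqq qk aqq aqq aqq ka qk aqq aqq qk aqq aqq, which concatenate to the answer.

qkaqqaqqkaqkaqqkaqkaqqaqqqkaqqaqqaqqkaqkaqqaqqqkaqqaqq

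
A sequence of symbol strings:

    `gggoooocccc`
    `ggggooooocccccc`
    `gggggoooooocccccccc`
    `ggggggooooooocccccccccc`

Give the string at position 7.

Term n consists of n+1 g's, followed by n+2 o's, followed by 2n c's, where the shown terms are n = 2, 3, 4, 5.
At n = 8 the blocks have lengths 9, 10, 16.

gggggggggoooooooooocccccccccccccccc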